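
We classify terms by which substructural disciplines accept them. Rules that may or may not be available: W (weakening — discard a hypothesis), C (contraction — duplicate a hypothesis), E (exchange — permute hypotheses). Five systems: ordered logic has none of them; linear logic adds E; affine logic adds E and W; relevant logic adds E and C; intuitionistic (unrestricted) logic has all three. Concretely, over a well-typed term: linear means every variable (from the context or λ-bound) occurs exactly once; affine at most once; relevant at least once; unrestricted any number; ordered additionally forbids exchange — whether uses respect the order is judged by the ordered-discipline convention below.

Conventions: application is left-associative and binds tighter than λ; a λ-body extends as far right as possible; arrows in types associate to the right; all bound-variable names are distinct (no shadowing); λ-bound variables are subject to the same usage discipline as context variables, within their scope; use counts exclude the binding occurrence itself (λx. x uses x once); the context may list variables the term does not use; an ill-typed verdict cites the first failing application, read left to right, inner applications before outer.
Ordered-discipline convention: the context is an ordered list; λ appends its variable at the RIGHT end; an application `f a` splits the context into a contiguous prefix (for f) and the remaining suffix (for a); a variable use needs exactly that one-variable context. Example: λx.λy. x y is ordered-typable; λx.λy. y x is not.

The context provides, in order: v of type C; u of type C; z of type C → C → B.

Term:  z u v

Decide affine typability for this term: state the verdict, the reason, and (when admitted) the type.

yes — no duplicate uses among v, u, z; term : B
usage: v: 1×; u: 1×; z: 1×
use order (left to right): z, u, v
typing: the term checks, with type B
all disciplines: ordered ✗ | linear ✓ | affine ✓ | relevant ✓ | unrestricted ✓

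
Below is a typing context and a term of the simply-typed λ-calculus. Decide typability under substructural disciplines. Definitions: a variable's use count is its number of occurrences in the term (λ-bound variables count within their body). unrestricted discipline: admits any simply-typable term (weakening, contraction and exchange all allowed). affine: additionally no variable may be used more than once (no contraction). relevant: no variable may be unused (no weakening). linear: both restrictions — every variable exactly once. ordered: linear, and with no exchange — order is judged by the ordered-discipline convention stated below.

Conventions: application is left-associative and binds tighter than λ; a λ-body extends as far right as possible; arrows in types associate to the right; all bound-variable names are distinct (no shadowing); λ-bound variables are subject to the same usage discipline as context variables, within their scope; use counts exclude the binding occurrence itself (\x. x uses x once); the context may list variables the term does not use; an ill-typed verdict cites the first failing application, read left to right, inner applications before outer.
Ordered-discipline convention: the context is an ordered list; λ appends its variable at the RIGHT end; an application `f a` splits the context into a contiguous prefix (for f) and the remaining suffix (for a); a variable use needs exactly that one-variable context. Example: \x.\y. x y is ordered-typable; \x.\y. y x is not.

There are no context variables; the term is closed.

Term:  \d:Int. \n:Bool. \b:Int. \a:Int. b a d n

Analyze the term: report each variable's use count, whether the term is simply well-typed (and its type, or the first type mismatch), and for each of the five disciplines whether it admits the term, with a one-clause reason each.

usage: d (bound)=1; n (bound)=1; b (bound)=1; a (bound)=1
uses in reading order: b, a, d, n
typing: ill-typed: non-function type Int applied to an argument
ordered ✗ (the type mismatch rejects it)
linear ✗ (not simply typable)
affine ✗ (fails simple typing)
relevant ✗ (a type mismatch blocks all five)
unrestricted ✗ (the type mismatch rejects it)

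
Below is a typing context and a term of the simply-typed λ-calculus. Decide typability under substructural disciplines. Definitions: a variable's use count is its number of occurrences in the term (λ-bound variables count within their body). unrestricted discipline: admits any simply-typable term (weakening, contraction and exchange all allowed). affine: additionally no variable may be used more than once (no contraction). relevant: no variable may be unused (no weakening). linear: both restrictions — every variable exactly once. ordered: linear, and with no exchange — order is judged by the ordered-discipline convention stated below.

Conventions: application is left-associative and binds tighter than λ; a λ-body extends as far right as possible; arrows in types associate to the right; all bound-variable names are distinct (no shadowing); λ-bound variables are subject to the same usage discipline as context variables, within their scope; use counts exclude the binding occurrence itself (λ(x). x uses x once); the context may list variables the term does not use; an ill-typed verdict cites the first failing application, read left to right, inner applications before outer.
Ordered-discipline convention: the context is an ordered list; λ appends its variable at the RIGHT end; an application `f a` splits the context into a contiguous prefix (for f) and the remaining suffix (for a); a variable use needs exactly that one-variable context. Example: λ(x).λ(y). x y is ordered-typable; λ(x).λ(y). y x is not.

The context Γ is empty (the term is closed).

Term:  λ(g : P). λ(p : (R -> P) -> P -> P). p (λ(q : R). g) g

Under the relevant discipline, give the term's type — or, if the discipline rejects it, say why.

not well-typed under relevant — unused: q — weakening required
usage: g (λ-bound)=2, p (λ-bound)=1, q (λ-bound)=0
use order (left to right): p, g, g
typing: well-typed at P -> ((R -> P) -> P -> P) -> P
per-discipline verdicts: ordered ✗; linear ✗; affine ✗; relevant ✗; unrestricted ✓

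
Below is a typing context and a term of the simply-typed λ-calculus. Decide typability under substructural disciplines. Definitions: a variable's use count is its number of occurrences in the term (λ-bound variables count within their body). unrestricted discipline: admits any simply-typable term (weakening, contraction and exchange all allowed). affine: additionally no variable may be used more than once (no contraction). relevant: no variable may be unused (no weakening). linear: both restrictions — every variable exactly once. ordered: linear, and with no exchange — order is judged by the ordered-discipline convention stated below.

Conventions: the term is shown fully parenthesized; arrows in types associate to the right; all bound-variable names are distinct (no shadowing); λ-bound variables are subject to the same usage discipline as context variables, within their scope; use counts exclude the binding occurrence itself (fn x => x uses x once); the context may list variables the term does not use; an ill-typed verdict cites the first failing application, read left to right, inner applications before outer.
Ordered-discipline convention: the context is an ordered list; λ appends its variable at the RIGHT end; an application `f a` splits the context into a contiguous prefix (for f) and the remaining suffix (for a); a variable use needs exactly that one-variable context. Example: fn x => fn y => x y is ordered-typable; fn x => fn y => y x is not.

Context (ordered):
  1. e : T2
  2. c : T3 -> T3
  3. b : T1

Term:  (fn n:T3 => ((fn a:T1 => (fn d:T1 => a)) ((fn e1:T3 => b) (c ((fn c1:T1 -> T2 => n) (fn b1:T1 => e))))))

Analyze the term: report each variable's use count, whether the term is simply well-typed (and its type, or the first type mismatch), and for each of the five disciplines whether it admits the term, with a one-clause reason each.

counts: e ×1, c ×1, b ×1, n (bound) ×1, a (bound) ×1, d (bound) ×0, e1 (bound) ×0, c1 (bound) ×0, b1 (bound) ×0
use order (left to right): a, b, c, n, e
typing: the term checks, with type T3 -> T1 -> T1
ordered ✗ (needs weakening: d, e1, c1, b1 unused)
linear ✗ (needs weakening: d, e1, c1, b1 unused)
affine ✓ (none of e, c, b, n, a, d, e1, c1, b1 used more than once)
relevant ✗ (needs weakening: d, e1, c1, b1 unused)
unrestricted ✓ (well-typed at T3 -> T1 -> T1; no restrictions here)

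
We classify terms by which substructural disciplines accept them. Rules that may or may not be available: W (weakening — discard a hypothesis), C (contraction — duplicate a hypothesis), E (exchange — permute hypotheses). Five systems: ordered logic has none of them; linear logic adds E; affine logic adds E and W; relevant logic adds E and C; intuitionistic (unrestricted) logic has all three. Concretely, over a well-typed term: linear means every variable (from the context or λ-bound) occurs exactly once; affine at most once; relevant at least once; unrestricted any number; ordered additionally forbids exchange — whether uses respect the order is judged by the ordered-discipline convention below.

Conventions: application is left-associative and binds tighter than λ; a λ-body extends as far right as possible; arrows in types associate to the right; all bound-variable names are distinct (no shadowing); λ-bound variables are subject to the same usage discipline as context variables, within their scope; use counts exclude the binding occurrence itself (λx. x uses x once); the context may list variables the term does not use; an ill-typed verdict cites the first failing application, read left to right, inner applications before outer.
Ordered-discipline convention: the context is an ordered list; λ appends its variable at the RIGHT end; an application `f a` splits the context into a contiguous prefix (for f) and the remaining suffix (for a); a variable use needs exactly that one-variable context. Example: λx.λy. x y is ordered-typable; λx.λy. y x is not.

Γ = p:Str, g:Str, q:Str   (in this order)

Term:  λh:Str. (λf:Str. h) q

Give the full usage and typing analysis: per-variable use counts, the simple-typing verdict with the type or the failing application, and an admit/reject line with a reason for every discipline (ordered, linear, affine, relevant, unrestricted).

variable uses: p: 0, g: 0, q: 1, h [bound]: 1, f [bound]: 0
order of uses: h, q
typing: well-typed at Str -> Str
ordered ✗ (p, g, f never used (weakening))
linear ✗ (p, g, f never used (weakening))
affine ✓ (at most one use each (p, g, q, h, f))
relevant ✗ (p, g, f never used (weakening))
unrestricted ✓ (type-checks (Str -> Str) and nothing is barred)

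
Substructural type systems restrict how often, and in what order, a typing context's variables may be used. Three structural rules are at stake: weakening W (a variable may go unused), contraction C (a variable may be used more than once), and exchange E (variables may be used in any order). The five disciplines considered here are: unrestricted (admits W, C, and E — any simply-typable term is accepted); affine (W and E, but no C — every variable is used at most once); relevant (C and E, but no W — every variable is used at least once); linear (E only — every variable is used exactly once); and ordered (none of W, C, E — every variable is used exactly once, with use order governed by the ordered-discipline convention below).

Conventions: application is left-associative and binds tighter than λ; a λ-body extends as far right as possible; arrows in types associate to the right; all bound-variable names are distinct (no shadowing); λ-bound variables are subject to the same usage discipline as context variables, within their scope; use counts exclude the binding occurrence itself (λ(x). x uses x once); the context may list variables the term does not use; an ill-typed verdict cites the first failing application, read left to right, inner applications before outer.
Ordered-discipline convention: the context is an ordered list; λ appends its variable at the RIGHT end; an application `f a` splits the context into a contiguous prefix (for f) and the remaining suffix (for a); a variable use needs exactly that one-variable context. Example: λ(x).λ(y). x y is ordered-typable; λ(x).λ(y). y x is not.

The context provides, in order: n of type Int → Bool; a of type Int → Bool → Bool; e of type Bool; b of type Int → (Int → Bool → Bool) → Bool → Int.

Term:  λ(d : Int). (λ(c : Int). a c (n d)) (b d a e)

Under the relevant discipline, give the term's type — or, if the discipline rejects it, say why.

term : Int → Bool
use counts: n=1, a=2, e=1, b=1, d (bound)=2, c (bound)=1
order of uses: a, c, n, d, b, d, a, e
typing: well-typed at Int → Bool
summary: ordered ✗ | linear ✗ | affine ✗ | relevant ✓ | unrestricted ✓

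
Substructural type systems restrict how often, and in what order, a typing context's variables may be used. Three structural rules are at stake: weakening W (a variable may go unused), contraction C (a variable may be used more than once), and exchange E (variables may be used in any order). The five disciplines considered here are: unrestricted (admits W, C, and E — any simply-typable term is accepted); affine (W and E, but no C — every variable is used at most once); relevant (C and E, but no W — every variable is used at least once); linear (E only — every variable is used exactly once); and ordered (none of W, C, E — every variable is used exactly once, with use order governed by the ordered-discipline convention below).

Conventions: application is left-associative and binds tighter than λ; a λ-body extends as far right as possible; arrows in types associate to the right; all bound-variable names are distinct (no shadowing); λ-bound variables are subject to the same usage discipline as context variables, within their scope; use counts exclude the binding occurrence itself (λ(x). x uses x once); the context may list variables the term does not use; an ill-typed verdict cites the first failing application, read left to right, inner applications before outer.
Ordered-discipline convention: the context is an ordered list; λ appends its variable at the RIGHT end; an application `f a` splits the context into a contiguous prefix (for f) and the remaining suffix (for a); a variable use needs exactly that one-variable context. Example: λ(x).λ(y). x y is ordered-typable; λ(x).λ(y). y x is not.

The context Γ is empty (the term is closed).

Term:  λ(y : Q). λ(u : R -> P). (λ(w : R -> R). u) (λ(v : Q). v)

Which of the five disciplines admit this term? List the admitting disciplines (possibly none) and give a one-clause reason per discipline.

admitted by: none
usage: y (λ-bound)=0, u (λ-bound)=1, w (λ-bound)=0, v (λ-bound)=1
order of uses: u, v
typing: ill-typed: an application expects R -> R but receives Q -> Q
ordered: ✗ — a type mismatch blocks all five
linear: ✗ — the type mismatch rejects it
affine: ✗ — not simply typable
relevant: ✗ — fails simple typing
unrestricted: ✗ — a type mismatch blocks all five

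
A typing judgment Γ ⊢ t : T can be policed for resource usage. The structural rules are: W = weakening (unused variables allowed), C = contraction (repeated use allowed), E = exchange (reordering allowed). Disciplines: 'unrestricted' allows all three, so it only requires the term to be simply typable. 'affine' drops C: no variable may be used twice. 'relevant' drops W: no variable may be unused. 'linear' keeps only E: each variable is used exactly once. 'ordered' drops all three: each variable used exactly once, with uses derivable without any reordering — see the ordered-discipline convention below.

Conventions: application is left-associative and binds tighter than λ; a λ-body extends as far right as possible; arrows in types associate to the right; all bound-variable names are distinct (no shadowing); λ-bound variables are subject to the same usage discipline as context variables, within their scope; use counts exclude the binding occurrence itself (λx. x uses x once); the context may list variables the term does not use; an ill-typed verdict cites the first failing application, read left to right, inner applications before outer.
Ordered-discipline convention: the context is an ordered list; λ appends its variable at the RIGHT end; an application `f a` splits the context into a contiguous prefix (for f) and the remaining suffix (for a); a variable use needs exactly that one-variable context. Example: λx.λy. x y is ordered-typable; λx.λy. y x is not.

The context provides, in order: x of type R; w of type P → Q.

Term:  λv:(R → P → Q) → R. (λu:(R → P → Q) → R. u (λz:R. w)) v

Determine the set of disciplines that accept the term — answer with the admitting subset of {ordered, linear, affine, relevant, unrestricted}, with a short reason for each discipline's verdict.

admitted by: affine, unrestricted
counts: x ×0, w ×1, v [bound] ×1, u [bound] ×1, z [bound] ×0
use order (left to right): u, w, v
typing: well-typed — term : ((R → P → Q) → R) → R
ordered: ✗, x, z never used (weakening)
linear: ✗, x, z never used (weakening)
affine: ✓, no duplicate uses among x, w, v, u, z
relevant: ✗, x, z never used (weakening)
unrestricted: ✓, type-checks (((R → P → Q) → R) → R) and nothing is barred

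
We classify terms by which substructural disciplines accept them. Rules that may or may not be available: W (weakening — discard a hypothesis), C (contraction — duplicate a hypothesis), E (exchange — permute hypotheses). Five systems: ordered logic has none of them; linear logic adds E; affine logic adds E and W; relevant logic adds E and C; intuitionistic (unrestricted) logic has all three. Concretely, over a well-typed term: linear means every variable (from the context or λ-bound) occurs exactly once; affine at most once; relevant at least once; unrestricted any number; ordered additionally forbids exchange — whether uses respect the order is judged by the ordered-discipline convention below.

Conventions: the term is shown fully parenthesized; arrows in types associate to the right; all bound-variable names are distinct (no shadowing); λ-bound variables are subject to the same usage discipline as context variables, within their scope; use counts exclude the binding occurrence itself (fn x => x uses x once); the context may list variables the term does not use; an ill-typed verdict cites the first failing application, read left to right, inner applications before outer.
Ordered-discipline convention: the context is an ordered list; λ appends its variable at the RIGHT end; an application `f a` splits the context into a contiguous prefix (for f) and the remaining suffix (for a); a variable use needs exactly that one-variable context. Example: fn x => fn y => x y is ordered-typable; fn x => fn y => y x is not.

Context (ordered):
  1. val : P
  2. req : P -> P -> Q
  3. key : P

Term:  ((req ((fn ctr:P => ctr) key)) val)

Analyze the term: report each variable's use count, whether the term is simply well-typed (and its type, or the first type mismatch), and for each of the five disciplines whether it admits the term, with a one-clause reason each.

usage: val=1; req=1; key=1; ctr (λ-bound)=1
use order (left to right): req, ctr, key, val
typing: well-typed at Q
ordered: ✗, use order req, ctr, key, val needs exchange
linear: ✓, single use per variable (val, req, key, ctr)
affine: ✓, no duplicate uses among val, req, key, ctr
relevant: ✓, none of val, req, key, ctr goes unused
unrestricted: ✓, type-checks (Q) and nothing is barred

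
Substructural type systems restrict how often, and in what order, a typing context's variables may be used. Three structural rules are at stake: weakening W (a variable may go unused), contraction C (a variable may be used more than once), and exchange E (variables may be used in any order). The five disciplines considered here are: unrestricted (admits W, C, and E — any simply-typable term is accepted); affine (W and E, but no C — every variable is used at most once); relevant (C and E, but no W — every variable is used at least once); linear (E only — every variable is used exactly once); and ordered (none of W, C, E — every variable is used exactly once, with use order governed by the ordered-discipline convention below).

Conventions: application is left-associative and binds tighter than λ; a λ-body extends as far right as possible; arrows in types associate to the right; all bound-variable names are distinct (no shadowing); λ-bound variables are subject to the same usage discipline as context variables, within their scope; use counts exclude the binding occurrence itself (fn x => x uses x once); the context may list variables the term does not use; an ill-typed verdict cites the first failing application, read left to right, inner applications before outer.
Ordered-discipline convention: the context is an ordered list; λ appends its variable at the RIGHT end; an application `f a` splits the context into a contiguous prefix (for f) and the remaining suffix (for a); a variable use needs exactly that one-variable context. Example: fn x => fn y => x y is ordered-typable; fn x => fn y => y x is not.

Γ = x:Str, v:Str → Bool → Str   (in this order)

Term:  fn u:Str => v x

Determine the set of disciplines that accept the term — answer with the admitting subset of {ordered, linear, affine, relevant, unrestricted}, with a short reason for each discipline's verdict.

admitted in: affine, unrestricted
counts: x: 1; v: 1; u (λ-bound): 0
order of uses: v, x
typing: well-typed — term : Str → Bool → Str
ordered: ✗ — unused: u — weakening required
linear: ✗ — unused: u — weakening required
affine: ✓ — none of x, v, u used more than once
relevant: ✗ — unused: u — weakening required
unrestricted: ✓ — well-typed at Str → Bool → Str; no restrictions here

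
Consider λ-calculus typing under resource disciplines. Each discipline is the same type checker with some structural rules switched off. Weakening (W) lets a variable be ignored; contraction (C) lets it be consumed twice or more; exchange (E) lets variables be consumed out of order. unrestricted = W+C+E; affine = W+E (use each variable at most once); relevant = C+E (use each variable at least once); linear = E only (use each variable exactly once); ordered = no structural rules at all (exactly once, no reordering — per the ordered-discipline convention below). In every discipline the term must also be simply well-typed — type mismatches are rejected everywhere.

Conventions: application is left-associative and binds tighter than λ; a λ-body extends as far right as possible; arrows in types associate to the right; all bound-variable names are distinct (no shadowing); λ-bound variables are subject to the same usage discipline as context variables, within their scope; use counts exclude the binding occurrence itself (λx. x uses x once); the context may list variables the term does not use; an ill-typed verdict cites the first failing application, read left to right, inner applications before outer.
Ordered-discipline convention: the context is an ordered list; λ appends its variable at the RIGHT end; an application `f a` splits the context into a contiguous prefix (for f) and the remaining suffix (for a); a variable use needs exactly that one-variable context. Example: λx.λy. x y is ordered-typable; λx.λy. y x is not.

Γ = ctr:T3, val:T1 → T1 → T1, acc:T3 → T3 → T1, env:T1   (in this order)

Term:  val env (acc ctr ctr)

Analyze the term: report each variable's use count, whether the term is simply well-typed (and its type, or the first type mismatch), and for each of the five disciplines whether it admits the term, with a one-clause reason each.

use counts: ctr ×2; val ×1; acc ×1; env ×1
use order (left to right): val, env, acc, ctr, ctr
typing: ✓ — T1
ordered: ✗, uses contraction: ctr ×2
linear: ✗, uses contraction: ctr ×2
affine: ✗, uses contraction: ctr ×2
relevant: ✓, every one of ctr, val, acc, env appears
unrestricted: ✓, well-typed at T1; no restrictions here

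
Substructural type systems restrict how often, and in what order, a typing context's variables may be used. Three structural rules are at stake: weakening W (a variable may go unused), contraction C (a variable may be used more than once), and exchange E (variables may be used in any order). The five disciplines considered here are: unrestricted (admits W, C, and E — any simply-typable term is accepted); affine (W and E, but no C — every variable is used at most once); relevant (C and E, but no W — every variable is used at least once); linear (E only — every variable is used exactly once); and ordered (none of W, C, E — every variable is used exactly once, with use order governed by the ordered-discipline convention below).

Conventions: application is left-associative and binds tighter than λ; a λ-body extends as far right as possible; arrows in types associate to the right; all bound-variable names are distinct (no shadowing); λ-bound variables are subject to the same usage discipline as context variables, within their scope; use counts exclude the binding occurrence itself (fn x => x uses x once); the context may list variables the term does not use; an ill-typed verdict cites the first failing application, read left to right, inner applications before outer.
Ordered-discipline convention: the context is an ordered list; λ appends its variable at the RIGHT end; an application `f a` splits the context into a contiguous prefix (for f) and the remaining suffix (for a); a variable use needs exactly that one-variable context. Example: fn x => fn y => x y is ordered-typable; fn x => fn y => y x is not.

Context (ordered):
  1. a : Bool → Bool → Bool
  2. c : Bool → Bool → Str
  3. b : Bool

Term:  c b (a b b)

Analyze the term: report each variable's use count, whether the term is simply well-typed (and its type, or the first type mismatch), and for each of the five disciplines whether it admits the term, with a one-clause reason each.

usage: a: 1, c: 1, b: 3
uses in reading order: c, b, a, b, b
typing: well-typed — term : Str
ordered ✗ (b ×3 used more than once (contraction))
linear ✗ (b ×3 used more than once (contraction))
affine ✗ (b ×3 used more than once (contraction))
relevant ✓ (none of a, c, b goes unused)
unrestricted ✓ (typability at Str is all that's needed)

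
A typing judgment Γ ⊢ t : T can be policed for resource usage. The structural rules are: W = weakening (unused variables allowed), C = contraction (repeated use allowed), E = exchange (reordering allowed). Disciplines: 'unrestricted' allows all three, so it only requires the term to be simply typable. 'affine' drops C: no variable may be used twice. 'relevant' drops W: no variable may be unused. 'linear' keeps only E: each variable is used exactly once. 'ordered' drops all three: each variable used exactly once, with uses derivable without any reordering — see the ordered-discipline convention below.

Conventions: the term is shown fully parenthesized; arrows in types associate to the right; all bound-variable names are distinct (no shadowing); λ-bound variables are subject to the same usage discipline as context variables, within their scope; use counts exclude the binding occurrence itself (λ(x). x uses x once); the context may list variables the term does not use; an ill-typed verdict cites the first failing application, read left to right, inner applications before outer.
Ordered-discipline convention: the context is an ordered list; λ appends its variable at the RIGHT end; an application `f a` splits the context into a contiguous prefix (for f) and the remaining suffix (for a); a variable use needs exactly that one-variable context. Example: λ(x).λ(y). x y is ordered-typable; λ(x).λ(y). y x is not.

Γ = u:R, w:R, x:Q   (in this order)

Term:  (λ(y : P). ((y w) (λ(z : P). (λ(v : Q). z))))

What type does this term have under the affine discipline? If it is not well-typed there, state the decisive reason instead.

not well-typed under affine — the type mismatch rejects it
usage: u: 0; w: 1; x: 0; y (λ-bound): 1; z (λ-bound): 1; v (λ-bound): 0
use order (left to right): y, w, z
typing: ill-typed: can't apply a value of type P
all disciplines: ordered ✗, linear ✗, affine ✗, relevant ✗, unrestricted ✗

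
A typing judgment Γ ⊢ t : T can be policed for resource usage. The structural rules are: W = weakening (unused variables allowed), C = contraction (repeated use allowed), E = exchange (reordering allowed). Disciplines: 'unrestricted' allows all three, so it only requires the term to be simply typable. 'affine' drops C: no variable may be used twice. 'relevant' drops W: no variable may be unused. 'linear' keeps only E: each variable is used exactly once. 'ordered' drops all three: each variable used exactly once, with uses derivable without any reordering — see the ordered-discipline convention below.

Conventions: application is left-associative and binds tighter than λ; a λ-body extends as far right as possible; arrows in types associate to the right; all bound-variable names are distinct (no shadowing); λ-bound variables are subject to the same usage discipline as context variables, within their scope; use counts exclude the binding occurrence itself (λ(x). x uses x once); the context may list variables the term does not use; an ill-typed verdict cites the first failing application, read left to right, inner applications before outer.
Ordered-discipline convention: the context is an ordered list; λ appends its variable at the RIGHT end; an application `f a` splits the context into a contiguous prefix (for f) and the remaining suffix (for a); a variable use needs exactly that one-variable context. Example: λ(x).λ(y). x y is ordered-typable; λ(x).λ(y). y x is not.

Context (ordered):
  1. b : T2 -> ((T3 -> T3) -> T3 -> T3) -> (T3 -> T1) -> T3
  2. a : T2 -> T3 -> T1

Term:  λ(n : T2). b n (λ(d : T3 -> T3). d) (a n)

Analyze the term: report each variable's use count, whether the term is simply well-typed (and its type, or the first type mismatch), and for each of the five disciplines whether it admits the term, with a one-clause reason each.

counts: b ×1; a ×1; n (bound) ×2; d (bound) ×1
order of uses: b, n, d, a, n
typing: well-typed at T2 -> T3
ordered ✗ (repeated use of n ×2)
linear ✗ (repeated use of n ×2)
affine ✗ (repeated use of n ×2)
relevant ✓ (at least one use each (b, a, n, d))
unrestricted ✓ (type-checks (T2 -> T3) and nothing is barred)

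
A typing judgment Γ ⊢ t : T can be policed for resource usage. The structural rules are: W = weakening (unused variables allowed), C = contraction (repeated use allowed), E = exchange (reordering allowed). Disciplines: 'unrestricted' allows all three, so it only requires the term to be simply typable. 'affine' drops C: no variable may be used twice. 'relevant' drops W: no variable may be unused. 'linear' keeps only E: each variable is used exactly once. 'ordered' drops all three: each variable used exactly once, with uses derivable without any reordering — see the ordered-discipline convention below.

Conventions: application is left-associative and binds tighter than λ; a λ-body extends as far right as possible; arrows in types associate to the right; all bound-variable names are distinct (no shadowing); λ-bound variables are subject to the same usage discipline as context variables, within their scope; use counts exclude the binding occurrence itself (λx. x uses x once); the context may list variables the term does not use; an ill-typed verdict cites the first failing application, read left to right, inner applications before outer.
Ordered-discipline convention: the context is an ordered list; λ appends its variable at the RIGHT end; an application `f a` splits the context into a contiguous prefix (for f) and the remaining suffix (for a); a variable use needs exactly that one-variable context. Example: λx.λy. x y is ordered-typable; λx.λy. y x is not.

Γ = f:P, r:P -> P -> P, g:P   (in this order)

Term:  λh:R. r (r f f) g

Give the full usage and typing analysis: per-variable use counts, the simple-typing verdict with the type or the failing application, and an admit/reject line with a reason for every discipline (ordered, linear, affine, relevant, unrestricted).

counts: f=2, r=2, g=1, h (λ-bound)=0
left-to-right use order: r, r, f, f, g
typing: well-typed — term : R -> P
ordered: ✗, needs contraction — f ×2, r ×2; h never used (weakening)
linear: ✗, needs contraction — f ×2, r ×2; h never used (weakening)
affine: ✗, needs contraction — f ×2, r ×2
relevant: ✗, h never used (weakening)
unrestricted: ✓, typability at R -> P is all that's needed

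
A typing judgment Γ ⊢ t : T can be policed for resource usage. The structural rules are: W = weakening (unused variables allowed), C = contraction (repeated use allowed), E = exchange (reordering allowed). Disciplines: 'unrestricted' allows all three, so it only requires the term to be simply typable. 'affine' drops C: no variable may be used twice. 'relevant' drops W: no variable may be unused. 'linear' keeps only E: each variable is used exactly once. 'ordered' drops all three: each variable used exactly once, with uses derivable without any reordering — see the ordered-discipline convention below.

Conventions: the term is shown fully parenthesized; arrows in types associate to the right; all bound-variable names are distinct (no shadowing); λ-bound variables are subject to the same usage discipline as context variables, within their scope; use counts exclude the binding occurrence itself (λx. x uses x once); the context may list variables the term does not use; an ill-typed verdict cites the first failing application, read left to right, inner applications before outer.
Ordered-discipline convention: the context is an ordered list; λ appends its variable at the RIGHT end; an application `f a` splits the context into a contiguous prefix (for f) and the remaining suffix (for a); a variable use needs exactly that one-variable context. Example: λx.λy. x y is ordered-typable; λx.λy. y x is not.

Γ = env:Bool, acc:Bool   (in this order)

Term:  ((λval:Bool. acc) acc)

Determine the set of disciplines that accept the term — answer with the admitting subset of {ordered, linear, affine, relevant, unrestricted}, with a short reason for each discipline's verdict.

admitting disciplines: unrestricted
variable uses: env ×0; acc ×2; val (λ-bound) ×0
order of uses: acc, acc
typing: well-typed — term : Bool
ordered: ✗, acc ×2 used more than once (contraction); unused: env, val — weakening required
linear: ✗, acc ×2 used more than once (contraction); unused: env, val — weakening required
affine: ✗, acc ×2 used more than once (contraction)
relevant: ✗, unused: env, val — weakening required
unrestricted: ✓, well-typed at Bool; no restrictions here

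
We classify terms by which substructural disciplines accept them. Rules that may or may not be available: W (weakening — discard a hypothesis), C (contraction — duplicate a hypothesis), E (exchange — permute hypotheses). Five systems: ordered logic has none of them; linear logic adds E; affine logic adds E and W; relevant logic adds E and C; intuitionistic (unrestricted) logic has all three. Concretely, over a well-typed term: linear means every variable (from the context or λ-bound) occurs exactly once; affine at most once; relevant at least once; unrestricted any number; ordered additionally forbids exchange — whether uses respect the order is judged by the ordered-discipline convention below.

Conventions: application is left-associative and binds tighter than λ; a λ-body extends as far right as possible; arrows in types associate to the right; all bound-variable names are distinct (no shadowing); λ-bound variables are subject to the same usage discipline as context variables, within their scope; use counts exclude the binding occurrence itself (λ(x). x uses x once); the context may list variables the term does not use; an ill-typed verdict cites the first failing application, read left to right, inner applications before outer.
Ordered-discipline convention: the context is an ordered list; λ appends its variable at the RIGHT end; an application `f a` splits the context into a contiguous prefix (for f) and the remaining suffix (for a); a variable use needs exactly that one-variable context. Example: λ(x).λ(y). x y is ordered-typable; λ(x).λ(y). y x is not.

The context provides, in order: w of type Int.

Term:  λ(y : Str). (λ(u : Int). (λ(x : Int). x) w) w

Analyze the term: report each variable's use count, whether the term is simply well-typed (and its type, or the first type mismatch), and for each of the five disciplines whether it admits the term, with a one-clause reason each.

counts: w ×2, y (bound) ×0, u (bound) ×0, x (bound) ×1
uses in reading order: x, w, w
typing: well-typed — term : Str -> Int
ordered: ✗, repeated use of w ×2; y, u left unused
linear: ✗, repeated use of w ×2; y, u left unused
affine: ✗, repeated use of w ×2
relevant: ✗, y, u left unused
unrestricted: ✓, typability at Str -> Int is all that's needed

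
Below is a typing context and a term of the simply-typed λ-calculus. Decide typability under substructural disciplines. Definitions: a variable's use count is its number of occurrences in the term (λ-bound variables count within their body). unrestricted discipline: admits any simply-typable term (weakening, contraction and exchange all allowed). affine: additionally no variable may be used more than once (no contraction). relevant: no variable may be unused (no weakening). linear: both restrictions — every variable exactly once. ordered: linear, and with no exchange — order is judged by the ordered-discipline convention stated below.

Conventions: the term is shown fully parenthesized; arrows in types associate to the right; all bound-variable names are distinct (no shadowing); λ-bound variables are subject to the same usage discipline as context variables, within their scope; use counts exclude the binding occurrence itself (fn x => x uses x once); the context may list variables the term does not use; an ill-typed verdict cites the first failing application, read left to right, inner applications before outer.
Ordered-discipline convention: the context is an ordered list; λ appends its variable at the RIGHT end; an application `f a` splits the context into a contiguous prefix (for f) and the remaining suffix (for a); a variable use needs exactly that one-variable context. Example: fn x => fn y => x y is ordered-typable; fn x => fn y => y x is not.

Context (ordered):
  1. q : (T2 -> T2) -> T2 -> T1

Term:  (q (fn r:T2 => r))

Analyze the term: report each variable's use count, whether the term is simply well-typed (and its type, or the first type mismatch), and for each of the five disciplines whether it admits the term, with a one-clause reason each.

counts: q ×1; r [bound] ×1
left-to-right use order: q, r
typing: well-typed — term : T2 -> T1
ordered ✓ (one use each (q, r); ordered split holds)
linear ✓ (exactly-once usage across q, r)
affine ✓ (no duplicate uses among q, r)
relevant ✓ (at least one use each (q, r))
unrestricted ✓ (type-checks (T2 -> T1) and nothing is barred)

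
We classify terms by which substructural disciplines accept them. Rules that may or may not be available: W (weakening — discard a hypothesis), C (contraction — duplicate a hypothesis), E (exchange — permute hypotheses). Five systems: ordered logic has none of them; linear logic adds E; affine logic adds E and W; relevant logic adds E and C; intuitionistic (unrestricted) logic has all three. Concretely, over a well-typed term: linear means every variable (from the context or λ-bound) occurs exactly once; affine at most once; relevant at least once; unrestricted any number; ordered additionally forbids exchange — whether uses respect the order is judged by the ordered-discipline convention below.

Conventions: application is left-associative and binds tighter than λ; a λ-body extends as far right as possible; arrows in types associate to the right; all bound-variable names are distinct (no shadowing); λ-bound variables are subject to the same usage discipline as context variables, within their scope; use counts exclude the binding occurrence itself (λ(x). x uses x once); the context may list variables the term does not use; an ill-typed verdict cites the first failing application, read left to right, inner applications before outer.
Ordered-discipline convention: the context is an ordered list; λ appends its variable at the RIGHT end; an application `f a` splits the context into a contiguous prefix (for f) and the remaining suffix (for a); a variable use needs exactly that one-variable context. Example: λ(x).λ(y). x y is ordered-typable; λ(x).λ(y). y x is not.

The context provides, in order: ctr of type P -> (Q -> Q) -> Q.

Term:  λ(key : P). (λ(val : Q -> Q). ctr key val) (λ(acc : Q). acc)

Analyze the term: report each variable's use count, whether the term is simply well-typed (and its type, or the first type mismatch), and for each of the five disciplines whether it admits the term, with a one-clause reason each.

variable uses: ctr ×1, key [bound] ×1, val [bound] ×1, acc [bound] ×1
use order (left to right): ctr, key, val, acc
typing: the term checks, with type P -> Q
ordered: ✓ — ctr, key, val, acc once each; derivable with no W/C/E
linear: ✓ — single use per variable (ctr, key, val, acc)
affine: ✓ — none of ctr, key, val, acc used more than once
relevant: ✓ — every one of ctr, key, val, acc appears
unrestricted: ✓ — typability at P -> Q is all that's needed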